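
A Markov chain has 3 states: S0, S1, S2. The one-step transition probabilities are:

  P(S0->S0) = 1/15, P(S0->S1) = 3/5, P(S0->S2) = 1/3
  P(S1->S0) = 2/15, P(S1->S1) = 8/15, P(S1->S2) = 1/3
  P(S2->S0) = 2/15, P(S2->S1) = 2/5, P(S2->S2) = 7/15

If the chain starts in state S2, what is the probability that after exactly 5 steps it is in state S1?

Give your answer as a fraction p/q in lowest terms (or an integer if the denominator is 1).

Computing P^5 by repeated multiplication:
P^1 =
  S0: [1/15, 3/5, 1/3]
  S1: [2/15, 8/15, 1/3]
  S2: [2/15, 2/5, 7/15]
P^2 =
  S0: [29/225, 37/75, 17/45]
  S1: [28/225, 112/225, 17/45]
  S2: [28/225, 12/25, 89/225]
P^3 =
  S0: [421/3375, 553/1125, 259/675]
  S1: [422/3375, 1658/3375, 259/675]
  S2: [422/3375, 22/45, 1303/3375]
P^4 =
  S0: [6329/50625, 2759/5625, 3893/10125]
  S1: [6328/50625, 24832/50625, 3893/10125]
  S2: [6328/50625, 8272/16875, 19481/50625]
P^5 =
  S0: [94921/759375, 124133/253125, 58411/151875]
  S1: [94922/759375, 372398/759375, 58411/151875]
  S2: [94922/759375, 41374/84375, 292087/759375]

(P^5)[S2 -> S1] = 41374/84375

Answer: 41374/84375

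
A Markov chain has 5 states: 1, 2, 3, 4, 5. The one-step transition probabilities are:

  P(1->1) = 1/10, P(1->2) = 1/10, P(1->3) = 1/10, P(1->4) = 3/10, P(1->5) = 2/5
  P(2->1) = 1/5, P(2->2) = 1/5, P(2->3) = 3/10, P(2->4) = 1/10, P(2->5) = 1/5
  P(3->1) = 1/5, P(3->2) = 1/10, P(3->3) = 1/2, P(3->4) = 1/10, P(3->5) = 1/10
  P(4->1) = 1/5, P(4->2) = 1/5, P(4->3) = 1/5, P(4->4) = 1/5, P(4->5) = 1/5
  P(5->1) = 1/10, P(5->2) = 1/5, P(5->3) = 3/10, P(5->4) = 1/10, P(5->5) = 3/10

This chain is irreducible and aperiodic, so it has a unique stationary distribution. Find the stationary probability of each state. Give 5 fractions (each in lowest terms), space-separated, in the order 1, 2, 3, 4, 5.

Answer: 589/3646 555/3646 1153/3646 268/1823 813/3646

Derivation:
The stationary distribution satisfies pi = pi * P, i.e.:
  pi_1 = 1/10*pi_1 + 1/5*pi_2 + 1/5*pi_3 + 1/5*pi_4 + 1/10*pi_5
  pi_2 = 1/10*pi_1 + 1/5*pi_2 + 1/10*pi_3 + 1/5*pi_4 + 1/5*pi_5
  pi_3 = 1/10*pi_1 + 3/10*pi_2 + 1/2*pi_3 + 1/5*pi_4 + 3/10*pi_5
  pi_4 = 3/10*pi_1 + 1/10*pi_2 + 1/10*pi_3 + 1/5*pi_4 + 1/10*pi_5
  pi_5 = 2/5*pi_1 + 1/5*pi_2 + 1/10*pi_3 + 1/5*pi_4 + 3/10*pi_5
with normalization: pi_1 + pi_2 + pi_3 + pi_4 + pi_5 = 1.

Using the first 4 balance equations plus normalization, the linear system A*pi = b is:
  [-9/10, 1/5, 1/5, 1/5, 1/10] . pi = 0
  [1/10, -4/5, 1/10, 1/5, 1/5] . pi = 0
  [1/10, 3/10, -1/2, 1/5, 3/10] . pi = 0
  [3/10, 1/10, 1/10, -4/5, 1/10] . pi = 0
  [1, 1, 1, 1, 1] . pi = 1

Solving yields:
  pi_1 = 589/3646
  pi_2 = 555/3646
  pi_3 = 1153/3646
  pi_4 = 268/1823
  pi_5 = 813/3646

Verification (pi * P):
  589/3646*1/10 + 555/3646*1/5 + 1153/3646*1/5 + 268/1823*1/5 + 813/3646*1/10 = 589/3646 = pi_1  (ok)
  589/3646*1/10 + 555/3646*1/5 + 1153/3646*1/10 + 268/1823*1/5 + 813/3646*1/5 = 555/3646 = pi_2  (ok)
  589/3646*1/10 + 555/3646*3/10 + 1153/3646*1/2 + 268/1823*1/5 + 813/3646*3/10 = 1153/3646 = pi_3  (ok)
  589/3646*3/10 + 555/3646*1/10 + 1153/3646*1/10 + 268/1823*1/5 + 813/3646*1/10 = 268/1823 = pi_4  (ok)
  589/3646*2/5 + 555/3646*1/5 + 1153/3646*1/10 + 268/1823*1/5 + 813/3646*3/10 = 813/3646 = pi_5  (ok)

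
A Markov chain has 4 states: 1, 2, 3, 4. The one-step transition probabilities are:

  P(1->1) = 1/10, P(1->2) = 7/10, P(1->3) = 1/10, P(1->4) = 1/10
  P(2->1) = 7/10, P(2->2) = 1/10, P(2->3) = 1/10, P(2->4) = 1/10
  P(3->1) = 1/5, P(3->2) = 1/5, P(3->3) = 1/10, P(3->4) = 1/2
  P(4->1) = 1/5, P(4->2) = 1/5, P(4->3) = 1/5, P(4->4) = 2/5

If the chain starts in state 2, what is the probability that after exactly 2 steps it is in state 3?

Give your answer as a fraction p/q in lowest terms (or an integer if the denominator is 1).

Answer: 11/100

Derivation:
Computing P^2 by repeated multiplication:
P^1 =
  1: [1/10, 7/10, 1/10, 1/10]
  2: [7/10, 1/10, 1/10, 1/10]
  3: [1/5, 1/5, 1/10, 1/2]
  4: [1/5, 1/5, 1/5, 2/5]
P^2 =
  1: [27/50, 9/50, 11/100, 17/100]
  2: [9/50, 27/50, 11/100, 17/100]
  3: [7/25, 7/25, 3/20, 29/100]
  4: [7/25, 7/25, 7/50, 3/10]

(P^2)[2 -> 3] = 11/100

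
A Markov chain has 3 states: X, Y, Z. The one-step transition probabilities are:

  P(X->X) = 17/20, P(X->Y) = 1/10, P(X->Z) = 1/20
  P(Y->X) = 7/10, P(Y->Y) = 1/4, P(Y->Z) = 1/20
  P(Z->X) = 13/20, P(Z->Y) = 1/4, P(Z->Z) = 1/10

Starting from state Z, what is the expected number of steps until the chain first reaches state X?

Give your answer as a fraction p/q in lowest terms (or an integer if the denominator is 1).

Let h_i = expected steps to first reach X from state i.
Boundary: h_X = 0.
First-step equations for the other states:
  h_Y = 1 + 7/10*h_X + 1/4*h_Y + 1/20*h_Z
  h_Z = 1 + 13/20*h_X + 1/4*h_Y + 1/10*h_Z

Substituting h_X = 0 and rearranging gives the linear system (I - Q) h = 1:
  [3/4, -1/20] . (h_Y, h_Z) = 1
  [-1/4, 9/10] . (h_Y, h_Z) = 1

Solving yields:
  h_Y = 76/53
  h_Z = 80/53

Starting state is Z, so the expected hitting time is h_Z = 80/53.

Answer: 80/53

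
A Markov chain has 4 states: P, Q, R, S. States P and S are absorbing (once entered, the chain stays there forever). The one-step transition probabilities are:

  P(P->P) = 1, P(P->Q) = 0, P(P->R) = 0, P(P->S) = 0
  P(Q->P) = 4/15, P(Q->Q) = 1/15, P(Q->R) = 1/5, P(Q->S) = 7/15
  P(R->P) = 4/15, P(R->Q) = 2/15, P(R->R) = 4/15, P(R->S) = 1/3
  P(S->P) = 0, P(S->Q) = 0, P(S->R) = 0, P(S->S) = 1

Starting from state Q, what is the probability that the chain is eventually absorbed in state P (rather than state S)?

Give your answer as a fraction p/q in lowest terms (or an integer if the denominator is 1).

Let a_i = P(absorbed in P | start in state i).
Boundary conditions: a_P = 1, a_S = 0.
For each transient state i, a_i = sum_j P(i->j) * a_j:
  a_Q = 4/15*a_P + 1/15*a_Q + 1/5*a_R + 7/15*a_S
  a_R = 4/15*a_P + 2/15*a_Q + 4/15*a_R + 1/3*a_S

Substituting a_P = 1 and a_S = 0, rearrange to (I - Q) a = r where r[i] = P(i -> P):
  [14/15, -1/5] . (a_Q, a_R) = 4/15
  [-2/15, 11/15] . (a_Q, a_R) = 4/15

Solving yields:
  a_Q = 14/37
  a_R = 16/37

Starting state is Q, so the absorption probability is a_Q = 14/37.

Answer: 14/37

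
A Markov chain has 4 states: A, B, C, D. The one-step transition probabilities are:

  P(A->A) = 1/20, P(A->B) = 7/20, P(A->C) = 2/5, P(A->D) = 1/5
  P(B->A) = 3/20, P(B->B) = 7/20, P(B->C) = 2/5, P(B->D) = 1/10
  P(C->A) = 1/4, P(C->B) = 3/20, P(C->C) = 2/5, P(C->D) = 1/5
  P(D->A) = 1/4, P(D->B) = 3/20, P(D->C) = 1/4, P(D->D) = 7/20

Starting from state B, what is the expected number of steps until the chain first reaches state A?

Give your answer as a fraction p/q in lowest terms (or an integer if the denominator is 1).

Let h_i = expected steps to first reach A from state i.
Boundary: h_A = 0.
First-step equations for the other states:
  h_B = 1 + 3/20*h_A + 7/20*h_B + 2/5*h_C + 1/10*h_D
  h_C = 1 + 1/4*h_A + 3/20*h_B + 2/5*h_C + 1/5*h_D
  h_D = 1 + 1/4*h_A + 3/20*h_B + 1/4*h_C + 7/20*h_D

Substituting h_A = 0 and rearranging gives the linear system (I - Q) h = 1:
  [13/20, -2/5, -1/10] . (h_B, h_C, h_D) = 1
  [-3/20, 3/5, -1/5] . (h_B, h_C, h_D) = 1
  [-3/20, -1/4, 13/20] . (h_B, h_C, h_D) = 1

Solving yields:
  h_B = 180/37
  h_C = 160/37
  h_D = 160/37

Starting state is B, so the expected hitting time is h_B = 180/37.

Answer: 180/37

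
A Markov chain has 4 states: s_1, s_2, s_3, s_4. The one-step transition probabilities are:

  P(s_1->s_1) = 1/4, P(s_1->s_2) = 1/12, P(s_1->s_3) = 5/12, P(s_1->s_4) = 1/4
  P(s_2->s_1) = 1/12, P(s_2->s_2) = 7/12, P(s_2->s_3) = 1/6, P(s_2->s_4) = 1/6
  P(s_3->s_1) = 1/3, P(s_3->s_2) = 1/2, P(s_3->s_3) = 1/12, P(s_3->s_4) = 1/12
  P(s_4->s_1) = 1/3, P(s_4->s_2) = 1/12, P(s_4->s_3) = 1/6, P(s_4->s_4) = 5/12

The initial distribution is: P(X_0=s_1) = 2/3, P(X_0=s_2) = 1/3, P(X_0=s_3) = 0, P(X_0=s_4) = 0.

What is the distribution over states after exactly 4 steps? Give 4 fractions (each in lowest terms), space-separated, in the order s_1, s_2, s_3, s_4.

Propagating the distribution step by step (d_{t+1} = d_t * P):
d_0 = (s_1=2/3, s_2=1/3, s_3=0, s_4=0)
  d_1[s_1] = 2/3*1/4 + 1/3*1/12 + 0*1/3 + 0*1/3 = 7/36
  d_1[s_2] = 2/3*1/12 + 1/3*7/12 + 0*1/2 + 0*1/12 = 1/4
  d_1[s_3] = 2/3*5/12 + 1/3*1/6 + 0*1/12 + 0*1/6 = 1/3
  d_1[s_4] = 2/3*1/4 + 1/3*1/6 + 0*1/12 + 0*5/12 = 2/9
d_1 = (s_1=7/36, s_2=1/4, s_3=1/3, s_4=2/9)
  d_2[s_1] = 7/36*1/4 + 1/4*1/12 + 1/3*1/3 + 2/9*1/3 = 55/216
  d_2[s_2] = 7/36*1/12 + 1/4*7/12 + 1/3*1/2 + 2/9*1/12 = 25/72
  d_2[s_3] = 7/36*5/12 + 1/4*1/6 + 1/3*1/12 + 2/9*1/6 = 3/16
  d_2[s_4] = 7/36*1/4 + 1/4*1/6 + 1/3*1/12 + 2/9*5/12 = 91/432
d_2 = (s_1=55/216, s_2=25/72, s_3=3/16, s_4=91/432)
  d_3[s_1] = 55/216*1/4 + 25/72*1/12 + 3/16*1/3 + 91/432*1/3 = 73/324
  d_3[s_2] = 55/216*1/12 + 25/72*7/12 + 3/16*1/2 + 91/432*1/12 = 193/576
  d_3[s_3] = 55/216*5/12 + 25/72*1/6 + 3/16*1/12 + 91/432*1/6 = 371/1728
  d_3[s_4] = 55/216*1/4 + 25/72*1/6 + 3/16*1/12 + 91/432*5/12 = 583/2592
d_3 = (s_1=73/324, s_2=193/576, s_3=371/1728, s_4=583/2592)
  d_4[s_1] = 73/324*1/4 + 193/576*1/12 + 371/1728*1/3 + 583/2592*1/3 = 14357/62208
  d_4[s_2] = 73/324*1/12 + 193/576*7/12 + 371/1728*1/2 + 583/2592*1/12 = 7057/20736
  d_4[s_3] = 73/324*5/12 + 193/576*1/6 + 371/1728*1/12 + 583/2592*1/6 = 4253/20736
  d_4[s_4] = 73/324*1/4 + 193/576*1/6 + 371/1728*1/12 + 583/2592*5/12 = 13921/62208
d_4 = (s_1=14357/62208, s_2=7057/20736, s_3=4253/20736, s_4=13921/62208)

Answer: 14357/62208 7057/20736 4253/20736 13921/62208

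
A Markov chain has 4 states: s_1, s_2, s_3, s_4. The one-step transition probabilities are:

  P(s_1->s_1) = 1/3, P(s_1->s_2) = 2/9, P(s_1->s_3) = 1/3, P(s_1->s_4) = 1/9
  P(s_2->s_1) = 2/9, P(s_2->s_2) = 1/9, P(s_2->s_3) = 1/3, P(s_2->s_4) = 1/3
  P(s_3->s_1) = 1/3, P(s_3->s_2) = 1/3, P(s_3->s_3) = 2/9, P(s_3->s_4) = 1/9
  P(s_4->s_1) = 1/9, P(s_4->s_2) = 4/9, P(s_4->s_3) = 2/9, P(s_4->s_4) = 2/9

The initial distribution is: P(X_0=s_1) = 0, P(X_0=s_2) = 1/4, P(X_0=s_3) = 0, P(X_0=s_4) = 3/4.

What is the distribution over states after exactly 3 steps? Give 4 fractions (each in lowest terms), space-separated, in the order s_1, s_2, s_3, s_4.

Answer: 62/243 397/1458 811/2916 7/36

Derivation:
Propagating the distribution step by step (d_{t+1} = d_t * P):
d_0 = (s_1=0, s_2=1/4, s_3=0, s_4=3/4)
  d_1[s_1] = 0*1/3 + 1/4*2/9 + 0*1/3 + 3/4*1/9 = 5/36
  d_1[s_2] = 0*2/9 + 1/4*1/9 + 0*1/3 + 3/4*4/9 = 13/36
  d_1[s_3] = 0*1/3 + 1/4*1/3 + 0*2/9 + 3/4*2/9 = 1/4
  d_1[s_4] = 0*1/9 + 1/4*1/3 + 0*1/9 + 3/4*2/9 = 1/4
d_1 = (s_1=5/36, s_2=13/36, s_3=1/4, s_4=1/4)
  d_2[s_1] = 5/36*1/3 + 13/36*2/9 + 1/4*1/3 + 1/4*1/9 = 77/324
  d_2[s_2] = 5/36*2/9 + 13/36*1/9 + 1/4*1/3 + 1/4*4/9 = 43/162
  d_2[s_3] = 5/36*1/3 + 13/36*1/3 + 1/4*2/9 + 1/4*2/9 = 5/18
  d_2[s_4] = 5/36*1/9 + 13/36*1/3 + 1/4*1/9 + 1/4*2/9 = 71/324
d_2 = (s_1=77/324, s_2=43/162, s_3=5/18, s_4=71/324)
  d_3[s_1] = 77/324*1/3 + 43/162*2/9 + 5/18*1/3 + 71/324*1/9 = 62/243
  d_3[s_2] = 77/324*2/9 + 43/162*1/9 + 5/18*1/3 + 71/324*4/9 = 397/1458
  d_3[s_3] = 77/324*1/3 + 43/162*1/3 + 5/18*2/9 + 71/324*2/9 = 811/2916
  d_3[s_4] = 77/324*1/9 + 43/162*1/3 + 5/18*1/9 + 71/324*2/9 = 7/36
d_3 = (s_1=62/243, s_2=397/1458, s_3=811/2916, s_4=7/36)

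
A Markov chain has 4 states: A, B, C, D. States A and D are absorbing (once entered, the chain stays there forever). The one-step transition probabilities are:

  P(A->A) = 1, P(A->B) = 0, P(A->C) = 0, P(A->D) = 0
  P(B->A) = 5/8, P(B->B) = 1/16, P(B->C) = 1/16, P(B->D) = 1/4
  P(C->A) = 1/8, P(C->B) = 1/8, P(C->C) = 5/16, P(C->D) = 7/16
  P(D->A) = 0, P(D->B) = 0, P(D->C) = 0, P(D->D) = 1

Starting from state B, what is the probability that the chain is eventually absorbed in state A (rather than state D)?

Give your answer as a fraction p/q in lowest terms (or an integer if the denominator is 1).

Let a_i = P(absorbed in A | start in state i).
Boundary conditions: a_A = 1, a_D = 0.
For each transient state i, a_i = sum_j P(i->j) * a_j:
  a_B = 5/8*a_A + 1/16*a_B + 1/16*a_C + 1/4*a_D
  a_C = 1/8*a_A + 1/8*a_B + 5/16*a_C + 7/16*a_D

Substituting a_A = 1 and a_D = 0, rearrange to (I - Q) a = r where r[i] = P(i -> A):
  [15/16, -1/16] . (a_B, a_C) = 5/8
  [-1/8, 11/16] . (a_B, a_C) = 1/8

Solving yields:
  a_B = 112/163
  a_C = 50/163

Starting state is B, so the absorption probability is a_B = 112/163.

Answer: 112/163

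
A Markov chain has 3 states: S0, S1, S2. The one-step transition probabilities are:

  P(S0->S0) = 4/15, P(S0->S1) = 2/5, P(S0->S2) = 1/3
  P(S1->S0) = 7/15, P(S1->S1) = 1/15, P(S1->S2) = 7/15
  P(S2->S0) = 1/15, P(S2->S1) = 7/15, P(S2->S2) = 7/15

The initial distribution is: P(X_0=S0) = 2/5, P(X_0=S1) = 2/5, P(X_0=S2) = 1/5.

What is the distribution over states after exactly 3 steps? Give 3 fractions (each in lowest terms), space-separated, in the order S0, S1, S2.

Propagating the distribution step by step (d_{t+1} = d_t * P):
d_0 = (S0=2/5, S1=2/5, S2=1/5)
  d_1[S0] = 2/5*4/15 + 2/5*7/15 + 1/5*1/15 = 23/75
  d_1[S1] = 2/5*2/5 + 2/5*1/15 + 1/5*7/15 = 7/25
  d_1[S2] = 2/5*1/3 + 2/5*7/15 + 1/5*7/15 = 31/75
d_1 = (S0=23/75, S1=7/25, S2=31/75)
  d_2[S0] = 23/75*4/15 + 7/25*7/15 + 31/75*1/15 = 6/25
  d_2[S1] = 23/75*2/5 + 7/25*1/15 + 31/75*7/15 = 376/1125
  d_2[S2] = 23/75*1/3 + 7/25*7/15 + 31/75*7/15 = 479/1125
d_2 = (S0=6/25, S1=376/1125, S2=479/1125)
  d_3[S0] = 6/25*4/15 + 376/1125*7/15 + 479/1125*1/15 = 1397/5625
  d_3[S1] = 6/25*2/5 + 376/1125*1/15 + 479/1125*7/15 = 1783/5625
  d_3[S2] = 6/25*1/3 + 376/1125*7/15 + 479/1125*7/15 = 163/375
d_3 = (S0=1397/5625, S1=1783/5625, S2=163/375)

Answer: 1397/5625 1783/5625 163/375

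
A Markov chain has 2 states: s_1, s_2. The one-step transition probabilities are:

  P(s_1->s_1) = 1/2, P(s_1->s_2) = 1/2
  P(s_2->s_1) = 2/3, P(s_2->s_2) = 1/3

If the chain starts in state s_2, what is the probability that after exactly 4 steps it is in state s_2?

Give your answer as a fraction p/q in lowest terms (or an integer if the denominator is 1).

Answer: 139/324

Derivation:
Computing P^4 by repeated multiplication:
P^1 =
  s_1: [1/2, 1/2]
  s_2: [2/3, 1/3]
P^2 =
  s_1: [7/12, 5/12]
  s_2: [5/9, 4/9]
P^3 =
  s_1: [41/72, 31/72]
  s_2: [31/54, 23/54]
P^4 =
  s_1: [247/432, 185/432]
  s_2: [185/324, 139/324]

(P^4)[s_2 -> s_2] = 139/324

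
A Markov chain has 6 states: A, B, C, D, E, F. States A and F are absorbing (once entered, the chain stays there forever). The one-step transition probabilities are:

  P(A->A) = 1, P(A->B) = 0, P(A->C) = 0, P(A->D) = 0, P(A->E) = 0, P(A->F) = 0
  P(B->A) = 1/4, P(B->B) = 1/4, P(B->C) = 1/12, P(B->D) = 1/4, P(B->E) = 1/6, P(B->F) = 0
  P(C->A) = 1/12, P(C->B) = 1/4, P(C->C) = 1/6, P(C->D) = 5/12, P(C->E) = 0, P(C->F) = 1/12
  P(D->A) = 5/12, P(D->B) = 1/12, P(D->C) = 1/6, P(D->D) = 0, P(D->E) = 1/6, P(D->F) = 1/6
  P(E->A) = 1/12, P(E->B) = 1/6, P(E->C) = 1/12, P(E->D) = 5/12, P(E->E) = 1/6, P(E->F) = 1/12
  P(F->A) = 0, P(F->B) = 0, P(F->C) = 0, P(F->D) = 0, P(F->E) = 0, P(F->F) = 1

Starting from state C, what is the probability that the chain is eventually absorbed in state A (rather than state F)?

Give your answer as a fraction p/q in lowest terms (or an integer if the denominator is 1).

Let a_i = P(absorbed in A | start in state i).
Boundary conditions: a_A = 1, a_F = 0.
For each transient state i, a_i = sum_j P(i->j) * a_j:
  a_B = 1/4*a_A + 1/4*a_B + 1/12*a_C + 1/4*a_D + 1/6*a_E + 0*a_F
  a_C = 1/12*a_A + 1/4*a_B + 1/6*a_C + 5/12*a_D + 0*a_E + 1/12*a_F
  a_D = 5/12*a_A + 1/12*a_B + 1/6*a_C + 0*a_D + 1/6*a_E + 1/6*a_F
  a_E = 1/12*a_A + 1/6*a_B + 1/12*a_C + 5/12*a_D + 1/6*a_E + 1/12*a_F

Substituting a_A = 1 and a_F = 0, rearrange to (I - Q) a = r where r[i] = P(i -> A):
  [3/4, -1/12, -1/4, -1/6] . (a_B, a_C, a_D, a_E) = 1/4
  [-1/4, 5/6, -5/12, 0] . (a_B, a_C, a_D, a_E) = 1/12
  [-1/12, -1/6, 1, -1/6] . (a_B, a_C, a_D, a_E) = 5/12
  [-1/6, -1/12, -5/12, 5/6] . (a_B, a_C, a_D, a_E) = 1/12

Solving yields:
  a_B = 578/721
  a_C = 503/721
  a_D = 5/7
  a_E = 991/1442

Starting state is C, so the absorption probability is a_C = 503/721.

Answer: 503/721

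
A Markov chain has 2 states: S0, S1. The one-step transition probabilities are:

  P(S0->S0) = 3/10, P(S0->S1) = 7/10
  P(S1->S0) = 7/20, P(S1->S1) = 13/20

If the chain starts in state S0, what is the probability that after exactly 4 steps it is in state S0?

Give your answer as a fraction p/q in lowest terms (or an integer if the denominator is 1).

Answer: 26667/80000

Derivation:
Computing P^4 by repeated multiplication:
P^1 =
  S0: [3/10, 7/10]
  S1: [7/20, 13/20]
P^2 =
  S0: [67/200, 133/200]
  S1: [133/400, 267/400]
P^3 =
  S0: [1333/4000, 2667/4000]
  S1: [2667/8000, 5333/8000]
P^4 =
  S0: [26667/80000, 53333/80000]
  S1: [53333/160000, 106667/160000]

(P^4)[S0 -> S0] = 26667/80000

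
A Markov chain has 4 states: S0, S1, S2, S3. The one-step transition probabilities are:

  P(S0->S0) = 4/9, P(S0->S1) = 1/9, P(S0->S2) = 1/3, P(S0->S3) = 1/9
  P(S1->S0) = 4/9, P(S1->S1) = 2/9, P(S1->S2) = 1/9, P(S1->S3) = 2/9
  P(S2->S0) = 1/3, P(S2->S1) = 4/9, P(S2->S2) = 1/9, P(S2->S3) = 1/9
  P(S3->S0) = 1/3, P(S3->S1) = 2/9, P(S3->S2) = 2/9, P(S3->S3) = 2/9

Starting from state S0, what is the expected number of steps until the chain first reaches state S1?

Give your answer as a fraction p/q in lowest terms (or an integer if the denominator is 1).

Let h_i = expected steps to first reach S1 from state i.
Boundary: h_S1 = 0.
First-step equations for the other states:
  h_S0 = 1 + 4/9*h_S0 + 1/9*h_S1 + 1/3*h_S2 + 1/9*h_S3
  h_S2 = 1 + 1/3*h_S0 + 4/9*h_S1 + 1/9*h_S2 + 1/9*h_S3
  h_S3 = 1 + 1/3*h_S0 + 2/9*h_S1 + 2/9*h_S2 + 2/9*h_S3

Substituting h_S1 = 0 and rearranging gives the linear system (I - Q) h = 1:
  [5/9, -1/3, -1/9] . (h_S0, h_S2, h_S3) = 1
  [-1/3, 8/9, -1/9] . (h_S0, h_S2, h_S3) = 1
  [-1/3, -2/9, 7/9] . (h_S0, h_S2, h_S3) = 1

Solving yields:
  h_S0 = 33/7
  h_S2 = 24/7
  h_S3 = 30/7

Starting state is S0, so the expected hitting time is h_S0 = 33/7.

Answer: 33/7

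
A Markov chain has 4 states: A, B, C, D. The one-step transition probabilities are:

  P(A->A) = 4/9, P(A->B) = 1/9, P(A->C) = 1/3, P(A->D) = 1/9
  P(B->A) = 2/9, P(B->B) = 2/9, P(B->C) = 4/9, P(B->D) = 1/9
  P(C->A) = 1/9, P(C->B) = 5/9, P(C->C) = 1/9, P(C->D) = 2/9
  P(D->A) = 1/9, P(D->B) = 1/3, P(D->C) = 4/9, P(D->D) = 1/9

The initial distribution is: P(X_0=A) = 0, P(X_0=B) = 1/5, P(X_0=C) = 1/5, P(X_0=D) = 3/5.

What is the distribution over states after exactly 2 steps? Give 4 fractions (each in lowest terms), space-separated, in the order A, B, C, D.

Answer: 79/405 47/135 41/135 62/405

Derivation:
Propagating the distribution step by step (d_{t+1} = d_t * P):
d_0 = (A=0, B=1/5, C=1/5, D=3/5)
  d_1[A] = 0*4/9 + 1/5*2/9 + 1/5*1/9 + 3/5*1/9 = 2/15
  d_1[B] = 0*1/9 + 1/5*2/9 + 1/5*5/9 + 3/5*1/3 = 16/45
  d_1[C] = 0*1/3 + 1/5*4/9 + 1/5*1/9 + 3/5*4/9 = 17/45
  d_1[D] = 0*1/9 + 1/5*1/9 + 1/5*2/9 + 3/5*1/9 = 2/15
d_1 = (A=2/15, B=16/45, C=17/45, D=2/15)
  d_2[A] = 2/15*4/9 + 16/45*2/9 + 17/45*1/9 + 2/15*1/9 = 79/405
  d_2[B] = 2/15*1/9 + 16/45*2/9 + 17/45*5/9 + 2/15*1/3 = 47/135
  d_2[C] = 2/15*1/3 + 16/45*4/9 + 17/45*1/9 + 2/15*4/9 = 41/135
  d_2[D] = 2/15*1/9 + 16/45*1/9 + 17/45*2/9 + 2/15*1/9 = 62/405
d_2 = (A=79/405, B=47/135, C=41/135, D=62/405)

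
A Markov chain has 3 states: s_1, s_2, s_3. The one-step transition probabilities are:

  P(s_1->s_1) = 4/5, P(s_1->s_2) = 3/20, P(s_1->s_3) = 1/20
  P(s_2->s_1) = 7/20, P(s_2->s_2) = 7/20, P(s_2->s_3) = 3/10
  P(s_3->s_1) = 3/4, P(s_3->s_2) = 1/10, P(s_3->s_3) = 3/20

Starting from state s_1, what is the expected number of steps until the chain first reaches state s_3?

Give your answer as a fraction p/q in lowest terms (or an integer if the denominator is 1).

Answer: 320/31

Derivation:
Let h_i = expected steps to first reach s_3 from state i.
Boundary: h_s_3 = 0.
First-step equations for the other states:
  h_s_1 = 1 + 4/5*h_s_1 + 3/20*h_s_2 + 1/20*h_s_3
  h_s_2 = 1 + 7/20*h_s_1 + 7/20*h_s_2 + 3/10*h_s_3

Substituting h_s_3 = 0 and rearranging gives the linear system (I - Q) h = 1:
  [1/5, -3/20] . (h_s_1, h_s_2) = 1
  [-7/20, 13/20] . (h_s_1, h_s_2) = 1

Solving yields:
  h_s_1 = 320/31
  h_s_2 = 220/31

Starting state is s_1, so the expected hitting time is h_s_1 = 320/31.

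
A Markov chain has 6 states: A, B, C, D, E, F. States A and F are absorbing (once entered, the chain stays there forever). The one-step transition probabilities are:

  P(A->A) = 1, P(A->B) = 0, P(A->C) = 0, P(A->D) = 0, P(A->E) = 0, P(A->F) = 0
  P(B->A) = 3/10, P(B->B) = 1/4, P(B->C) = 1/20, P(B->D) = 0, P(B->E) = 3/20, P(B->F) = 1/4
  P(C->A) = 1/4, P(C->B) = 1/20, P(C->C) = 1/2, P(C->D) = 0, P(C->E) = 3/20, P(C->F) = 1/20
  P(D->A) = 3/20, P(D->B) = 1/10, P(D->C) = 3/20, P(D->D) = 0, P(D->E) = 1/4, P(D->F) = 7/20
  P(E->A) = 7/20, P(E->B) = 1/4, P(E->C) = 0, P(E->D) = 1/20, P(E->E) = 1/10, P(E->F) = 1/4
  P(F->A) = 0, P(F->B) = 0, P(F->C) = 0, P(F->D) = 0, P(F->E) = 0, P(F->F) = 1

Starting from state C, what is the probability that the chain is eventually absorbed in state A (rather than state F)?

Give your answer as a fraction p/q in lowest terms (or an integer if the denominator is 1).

Let a_i = P(absorbed in A | start in state i).
Boundary conditions: a_A = 1, a_F = 0.
For each transient state i, a_i = sum_j P(i->j) * a_j:
  a_B = 3/10*a_A + 1/4*a_B + 1/20*a_C + 0*a_D + 3/20*a_E + 1/4*a_F
  a_C = 1/4*a_A + 1/20*a_B + 1/2*a_C + 0*a_D + 3/20*a_E + 1/20*a_F
  a_D = 3/20*a_A + 1/10*a_B + 3/20*a_C + 0*a_D + 1/4*a_E + 7/20*a_F
  a_E = 7/20*a_A + 1/4*a_B + 0*a_C + 1/20*a_D + 1/10*a_E + 1/4*a_F

Substituting a_A = 1 and a_F = 0, rearrange to (I - Q) a = r where r[i] = P(i -> A):
  [3/4, -1/20, 0, -3/20] . (a_B, a_C, a_D, a_E) = 3/10
  [-1/20, 1/2, 0, -3/20] . (a_B, a_C, a_D, a_E) = 1/4
  [-1/10, -3/20, 1, -1/4] . (a_B, a_C, a_D, a_E) = 3/20
  [-1/4, 0, -1/20, 9/10] . (a_B, a_C, a_D, a_E) = 7/20

Solving yields:
  a_B = 5557/9877
  a_C = 7185/9877
  a_D = 4524/9877
  a_E = 5636/9877

Starting state is C, so the absorption probability is a_C = 7185/9877.

Answer: 7185/9877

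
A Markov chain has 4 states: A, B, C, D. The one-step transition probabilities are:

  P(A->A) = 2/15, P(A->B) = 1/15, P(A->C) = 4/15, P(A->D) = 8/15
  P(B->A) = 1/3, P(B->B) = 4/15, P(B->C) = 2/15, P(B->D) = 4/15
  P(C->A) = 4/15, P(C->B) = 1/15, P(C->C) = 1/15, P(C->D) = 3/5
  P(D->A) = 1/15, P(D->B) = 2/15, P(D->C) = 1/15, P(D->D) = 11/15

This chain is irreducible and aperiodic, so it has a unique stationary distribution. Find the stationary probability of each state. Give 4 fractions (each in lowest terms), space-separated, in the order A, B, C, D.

The stationary distribution satisfies pi = pi * P, i.e.:
  pi_A = 2/15*pi_A + 1/3*pi_B + 4/15*pi_C + 1/15*pi_D
  pi_B = 1/15*pi_A + 4/15*pi_B + 1/15*pi_C + 2/15*pi_D
  pi_C = 4/15*pi_A + 2/15*pi_B + 1/15*pi_C + 1/15*pi_D
  pi_D = 8/15*pi_A + 4/15*pi_B + 3/5*pi_C + 11/15*pi_D
with normalization: pi_A + pi_B + pi_C + pi_D = 1.

Using the first 3 balance equations plus normalization, the linear system A*pi = b is:
  [-13/15, 1/3, 4/15, 1/15] . pi = 0
  [1/15, -11/15, 1/15, 2/15] . pi = 0
  [4/15, 2/15, -14/15, 1/15] . pi = 0
  [1, 1, 1, 1] . pi = 1

Solving yields:
  pi_A = 51/386
  pi_B = 367/2702
  pi_C = 138/1351
  pi_D = 851/1351

Verification (pi * P):
  51/386*2/15 + 367/2702*1/3 + 138/1351*4/15 + 851/1351*1/15 = 51/386 = pi_A  (ok)
  51/386*1/15 + 367/2702*4/15 + 138/1351*1/15 + 851/1351*2/15 = 367/2702 = pi_B  (ok)
  51/386*4/15 + 367/2702*2/15 + 138/1351*1/15 + 851/1351*1/15 = 138/1351 = pi_C  (ok)
  51/386*8/15 + 367/2702*4/15 + 138/1351*3/5 + 851/1351*11/15 = 851/1351 = pi_D  (ok)

Answer: 51/386 367/2702 138/1351 851/1351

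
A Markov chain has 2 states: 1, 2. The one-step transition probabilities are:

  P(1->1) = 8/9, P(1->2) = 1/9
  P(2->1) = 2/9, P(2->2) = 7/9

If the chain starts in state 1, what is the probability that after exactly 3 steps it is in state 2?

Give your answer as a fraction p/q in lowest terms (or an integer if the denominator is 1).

Computing P^3 by repeated multiplication:
P^1 =
  1: [8/9, 1/9]
  2: [2/9, 7/9]
P^2 =
  1: [22/27, 5/27]
  2: [10/27, 17/27]
P^3 =
  1: [62/81, 19/81]
  2: [38/81, 43/81]

(P^3)[1 -> 2] = 19/81

Answer: 19/81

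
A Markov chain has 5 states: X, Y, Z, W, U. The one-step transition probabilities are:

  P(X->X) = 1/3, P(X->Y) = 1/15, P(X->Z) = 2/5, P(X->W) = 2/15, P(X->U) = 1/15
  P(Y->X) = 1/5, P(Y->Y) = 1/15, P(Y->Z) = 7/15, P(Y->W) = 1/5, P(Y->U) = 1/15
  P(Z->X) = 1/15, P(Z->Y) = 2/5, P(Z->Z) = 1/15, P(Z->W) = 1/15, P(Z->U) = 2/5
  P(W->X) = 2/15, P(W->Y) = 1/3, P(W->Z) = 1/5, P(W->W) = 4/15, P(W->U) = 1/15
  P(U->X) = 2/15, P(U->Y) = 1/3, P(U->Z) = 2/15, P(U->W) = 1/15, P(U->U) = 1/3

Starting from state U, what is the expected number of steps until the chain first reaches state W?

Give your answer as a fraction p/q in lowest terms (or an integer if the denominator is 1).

Let h_i = expected steps to first reach W from state i.
Boundary: h_W = 0.
First-step equations for the other states:
  h_X = 1 + 1/3*h_X + 1/15*h_Y + 2/5*h_Z + 2/15*h_W + 1/15*h_U
  h_Y = 1 + 1/5*h_X + 1/15*h_Y + 7/15*h_Z + 1/5*h_W + 1/15*h_U
  h_Z = 1 + 1/15*h_X + 2/5*h_Y + 1/15*h_Z + 1/15*h_W + 2/5*h_U
  h_U = 1 + 2/15*h_X + 1/3*h_Y + 2/15*h_Z + 1/15*h_W + 1/3*h_U

Substituting h_W = 0 and rearranging gives the linear system (I - Q) h = 1:
  [2/3, -1/15, -2/5, -1/15] . (h_X, h_Y, h_Z, h_U) = 1
  [-1/5, 14/15, -7/15, -1/15] . (h_X, h_Y, h_Z, h_U) = 1
  [-1/15, -2/5, 14/15, -2/5] . (h_X, h_Y, h_Z, h_U) = 1
  [-2/15, -1/3, -2/15, 2/3] . (h_X, h_Y, h_Z, h_U) = 1

Solving yields:
  h_X = 3525/407
  h_Y = 3301/407
  h_Z = 3690/407
  h_U = 3704/407

Starting state is U, so the expected hitting time is h_U = 3704/407.

Answer: 3704/407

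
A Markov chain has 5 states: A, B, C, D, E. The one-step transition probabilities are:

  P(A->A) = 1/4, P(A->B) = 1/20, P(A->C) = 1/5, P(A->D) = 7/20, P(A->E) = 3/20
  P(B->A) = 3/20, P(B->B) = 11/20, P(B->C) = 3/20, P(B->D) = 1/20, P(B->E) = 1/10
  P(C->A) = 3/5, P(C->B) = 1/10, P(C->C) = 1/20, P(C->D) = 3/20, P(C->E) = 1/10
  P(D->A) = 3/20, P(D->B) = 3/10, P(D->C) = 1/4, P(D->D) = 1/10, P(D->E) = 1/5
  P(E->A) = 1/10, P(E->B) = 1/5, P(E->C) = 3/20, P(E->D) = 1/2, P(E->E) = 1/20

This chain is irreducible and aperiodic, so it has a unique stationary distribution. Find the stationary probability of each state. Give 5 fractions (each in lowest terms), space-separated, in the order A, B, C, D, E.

Answer: 34999/144187 37187/144187 23962/144187 29802/144187 18237/144187

Derivation:
The stationary distribution satisfies pi = pi * P, i.e.:
  pi_A = 1/4*pi_A + 3/20*pi_B + 3/5*pi_C + 3/20*pi_D + 1/10*pi_E
  pi_B = 1/20*pi_A + 11/20*pi_B + 1/10*pi_C + 3/10*pi_D + 1/5*pi_E
  pi_C = 1/5*pi_A + 3/20*pi_B + 1/20*pi_C + 1/4*pi_D + 3/20*pi_E
  pi_D = 7/20*pi_A + 1/20*pi_B + 3/20*pi_C + 1/10*pi_D + 1/2*pi_E
  pi_E = 3/20*pi_A + 1/10*pi_B + 1/10*pi_C + 1/5*pi_D + 1/20*pi_E
with normalization: pi_A + pi_B + pi_C + pi_D + pi_E = 1.

Using the first 4 balance equations plus normalization, the linear system A*pi = b is:
  [-3/4, 3/20, 3/5, 3/20, 1/10] . pi = 0
  [1/20, -9/20, 1/10, 3/10, 1/5] . pi = 0
  [1/5, 3/20, -19/20, 1/4, 3/20] . pi = 0
  [7/20, 1/20, 3/20, -9/10, 1/2] . pi = 0
  [1, 1, 1, 1, 1] . pi = 1

Solving yields:
  pi_A = 34999/144187
  pi_B = 37187/144187
  pi_C = 23962/144187
  pi_D = 29802/144187
  pi_E = 18237/144187

Verification (pi * P):
  34999/144187*1/4 + 37187/144187*3/20 + 23962/144187*3/5 + 29802/144187*3/20 + 18237/144187*1/10 = 34999/144187 = pi_A  (ok)
  34999/144187*1/20 + 37187/144187*11/20 + 23962/144187*1/10 + 29802/144187*3/10 + 18237/144187*1/5 = 37187/144187 = pi_B  (ok)
  34999/144187*1/5 + 37187/144187*3/20 + 23962/144187*1/20 + 29802/144187*1/4 + 18237/144187*3/20 = 23962/144187 = pi_C  (ok)
  34999/144187*7/20 + 37187/144187*1/20 + 23962/144187*3/20 + 29802/144187*1/10 + 18237/144187*1/2 = 29802/144187 = pi_D  (ok)
  34999/144187*3/20 + 37187/144187*1/10 + 23962/144187*1/10 + 29802/144187*1/5 + 18237/144187*1/20 = 18237/144187 = pi_E  (ok)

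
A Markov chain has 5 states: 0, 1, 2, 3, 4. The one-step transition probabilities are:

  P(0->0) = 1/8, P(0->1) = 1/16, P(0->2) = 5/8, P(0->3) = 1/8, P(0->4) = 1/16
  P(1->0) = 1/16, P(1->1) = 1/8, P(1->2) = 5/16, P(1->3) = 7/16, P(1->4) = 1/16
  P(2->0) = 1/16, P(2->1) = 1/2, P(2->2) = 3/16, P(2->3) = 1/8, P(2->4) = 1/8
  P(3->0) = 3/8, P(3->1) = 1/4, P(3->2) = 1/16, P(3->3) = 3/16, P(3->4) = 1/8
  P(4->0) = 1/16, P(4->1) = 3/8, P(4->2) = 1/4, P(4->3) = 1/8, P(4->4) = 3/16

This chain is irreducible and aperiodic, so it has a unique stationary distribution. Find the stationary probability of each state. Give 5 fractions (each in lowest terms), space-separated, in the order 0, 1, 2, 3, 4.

Answer: 456/3235 869/3235 846/3235 721/3235 343/3235

Derivation:
The stationary distribution satisfies pi = pi * P, i.e.:
  pi_0 = 1/8*pi_0 + 1/16*pi_1 + 1/16*pi_2 + 3/8*pi_3 + 1/16*pi_4
  pi_1 = 1/16*pi_0 + 1/8*pi_1 + 1/2*pi_2 + 1/4*pi_3 + 3/8*pi_4
  pi_2 = 5/8*pi_0 + 5/16*pi_1 + 3/16*pi_2 + 1/16*pi_3 + 1/4*pi_4
  pi_3 = 1/8*pi_0 + 7/16*pi_1 + 1/8*pi_2 + 3/16*pi_3 + 1/8*pi_4
  pi_4 = 1/16*pi_0 + 1/16*pi_1 + 1/8*pi_2 + 1/8*pi_3 + 3/16*pi_4
with normalization: pi_0 + pi_1 + pi_2 + pi_3 + pi_4 = 1.

Using the first 4 balance equations plus normalization, the linear system A*pi = b is:
  [-7/8, 1/16, 1/16, 3/8, 1/16] . pi = 0
  [1/16, -7/8, 1/2, 1/4, 3/8] . pi = 0
  [5/8, 5/16, -13/16, 1/16, 1/4] . pi = 0
  [1/8, 7/16, 1/8, -13/16, 1/8] . pi = 0
  [1, 1, 1, 1, 1] . pi = 1

Solving yields:
  pi_0 = 456/3235
  pi_1 = 869/3235
  pi_2 = 846/3235
  pi_3 = 721/3235
  pi_4 = 343/3235

Verification (pi * P):
  456/3235*1/8 + 869/3235*1/16 + 846/3235*1/16 + 721/3235*3/8 + 343/3235*1/16 = 456/3235 = pi_0  (ok)
  456/3235*1/16 + 869/3235*1/8 + 846/3235*1/2 + 721/3235*1/4 + 343/3235*3/8 = 869/3235 = pi_1  (ok)
  456/3235*5/8 + 869/3235*5/16 + 846/3235*3/16 + 721/3235*1/16 + 343/3235*1/4 = 846/3235 = pi_2  (ok)
  456/3235*1/8 + 869/3235*7/16 + 846/3235*1/8 + 721/3235*3/16 + 343/3235*1/8 = 721/3235 = pi_3  (ok)
  456/3235*1/16 + 869/3235*1/16 + 846/3235*1/8 + 721/3235*1/8 + 343/3235*3/16 = 343/3235 = pi_4  (ok)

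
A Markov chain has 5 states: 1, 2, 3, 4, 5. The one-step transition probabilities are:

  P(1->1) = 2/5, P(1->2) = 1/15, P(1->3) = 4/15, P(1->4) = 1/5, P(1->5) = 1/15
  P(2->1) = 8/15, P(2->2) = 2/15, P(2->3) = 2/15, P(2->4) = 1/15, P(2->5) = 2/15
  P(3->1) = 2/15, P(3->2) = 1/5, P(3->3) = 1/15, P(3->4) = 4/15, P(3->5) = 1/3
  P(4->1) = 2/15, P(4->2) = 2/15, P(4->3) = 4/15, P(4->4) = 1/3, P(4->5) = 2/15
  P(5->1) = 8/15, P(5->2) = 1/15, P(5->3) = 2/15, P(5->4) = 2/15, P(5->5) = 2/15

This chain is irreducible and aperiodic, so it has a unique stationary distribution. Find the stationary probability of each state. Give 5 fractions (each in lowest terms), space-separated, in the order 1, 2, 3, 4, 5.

The stationary distribution satisfies pi = pi * P, i.e.:
  pi_1 = 2/5*pi_1 + 8/15*pi_2 + 2/15*pi_3 + 2/15*pi_4 + 8/15*pi_5
  pi_2 = 1/15*pi_1 + 2/15*pi_2 + 1/5*pi_3 + 2/15*pi_4 + 1/15*pi_5
  pi_3 = 4/15*pi_1 + 2/15*pi_2 + 1/15*pi_3 + 4/15*pi_4 + 2/15*pi_5
  pi_4 = 1/5*pi_1 + 1/15*pi_2 + 4/15*pi_3 + 1/3*pi_4 + 2/15*pi_5
  pi_5 = 1/15*pi_1 + 2/15*pi_2 + 1/3*pi_3 + 2/15*pi_4 + 2/15*pi_5
with normalization: pi_1 + pi_2 + pi_3 + pi_4 + pi_5 = 1.

Using the first 4 balance equations plus normalization, the linear system A*pi = b is:
  [-3/5, 8/15, 2/15, 2/15, 8/15] . pi = 0
  [1/15, -13/15, 1/5, 2/15, 1/15] . pi = 0
  [4/15, 2/15, -14/15, 4/15, 2/15] . pi = 0
  [1/5, 1/15, 4/15, -2/3, 2/15] . pi = 0
  [1, 1, 1, 1, 1] . pi = 1

Solving yields:
  pi_1 = 665/2039
  pi_2 = 700/6117
  pi_3 = 2359/12234
  pi_4 = 1324/6117
  pi_5 = 1837/12234

Verification (pi * P):
  665/2039*2/5 + 700/6117*8/15 + 2359/12234*2/15 + 1324/6117*2/15 + 1837/12234*8/15 = 665/2039 = pi_1  (ok)
  665/2039*1/15 + 700/6117*2/15 + 2359/12234*1/5 + 1324/6117*2/15 + 1837/12234*1/15 = 700/6117 = pi_2  (ok)
  665/2039*4/15 + 700/6117*2/15 + 2359/12234*1/15 + 1324/6117*4/15 + 1837/12234*2/15 = 2359/12234 = pi_3  (ok)
  665/2039*1/5 + 700/6117*1/15 + 2359/12234*4/15 + 1324/6117*1/3 + 1837/12234*2/15 = 1324/6117 = pi_4  (ok)
  665/2039*1/15 + 700/6117*2/15 + 2359/12234*1/3 + 1324/6117*2/15 + 1837/12234*2/15 = 1837/12234 = pi_5  (ok)

Answer: 665/2039 700/6117 2359/12234 1324/6117 1837/12234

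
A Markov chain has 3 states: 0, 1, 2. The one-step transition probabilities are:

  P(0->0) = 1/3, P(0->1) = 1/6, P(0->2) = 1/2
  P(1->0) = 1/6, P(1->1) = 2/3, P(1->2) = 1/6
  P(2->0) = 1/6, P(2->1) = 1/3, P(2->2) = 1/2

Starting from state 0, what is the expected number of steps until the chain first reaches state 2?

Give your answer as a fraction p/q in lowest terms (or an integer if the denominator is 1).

Answer: 18/7

Derivation:
Let h_i = expected steps to first reach 2 from state i.
Boundary: h_2 = 0.
First-step equations for the other states:
  h_0 = 1 + 1/3*h_0 + 1/6*h_1 + 1/2*h_2
  h_1 = 1 + 1/6*h_0 + 2/3*h_1 + 1/6*h_2

Substituting h_2 = 0 and rearranging gives the linear system (I - Q) h = 1:
  [2/3, -1/6] . (h_0, h_1) = 1
  [-1/6, 1/3] . (h_0, h_1) = 1

Solving yields:
  h_0 = 18/7
  h_1 = 30/7

Starting state is 0, so the expected hitting time is h_0 = 18/7.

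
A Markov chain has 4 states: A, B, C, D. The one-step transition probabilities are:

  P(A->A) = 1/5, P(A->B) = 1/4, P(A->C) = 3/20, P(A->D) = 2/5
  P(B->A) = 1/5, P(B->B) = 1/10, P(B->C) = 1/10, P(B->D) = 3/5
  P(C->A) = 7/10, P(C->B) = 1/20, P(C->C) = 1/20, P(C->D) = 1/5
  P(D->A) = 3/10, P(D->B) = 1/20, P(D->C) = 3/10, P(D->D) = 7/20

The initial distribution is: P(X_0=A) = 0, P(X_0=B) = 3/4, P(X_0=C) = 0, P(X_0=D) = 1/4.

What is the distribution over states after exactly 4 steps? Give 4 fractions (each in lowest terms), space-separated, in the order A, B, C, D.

Answer: 103987/320000 79599/640000 57633/320000 237161/640000

Derivation:
Propagating the distribution step by step (d_{t+1} = d_t * P):
d_0 = (A=0, B=3/4, C=0, D=1/4)
  d_1[A] = 0*1/5 + 3/4*1/5 + 0*7/10 + 1/4*3/10 = 9/40
  d_1[B] = 0*1/4 + 3/4*1/10 + 0*1/20 + 1/4*1/20 = 7/80
  d_1[C] = 0*3/20 + 3/4*1/10 + 0*1/20 + 1/4*3/10 = 3/20
  d_1[D] = 0*2/5 + 3/4*3/5 + 0*1/5 + 1/4*7/20 = 43/80
d_1 = (A=9/40, B=7/80, C=3/20, D=43/80)
  d_2[A] = 9/40*1/5 + 7/80*1/5 + 3/20*7/10 + 43/80*3/10 = 263/800
  d_2[B] = 9/40*1/4 + 7/80*1/10 + 3/20*1/20 + 43/80*1/20 = 159/1600
  d_2[C] = 9/40*3/20 + 7/80*1/10 + 3/20*1/20 + 43/80*3/10 = 169/800
  d_2[D] = 9/40*2/5 + 7/80*3/5 + 3/20*1/5 + 43/80*7/20 = 577/1600
d_2 = (A=263/800, B=159/1600, C=169/800, D=577/1600)
  d_3[A] = 263/800*1/5 + 159/1600*1/5 + 169/800*7/10 + 577/1600*3/10 = 5467/16000
  d_3[B] = 263/800*1/4 + 159/1600*1/10 + 169/800*1/20 + 577/1600*1/20 = 3863/32000
  d_3[C] = 263/800*3/20 + 159/1600*1/10 + 169/800*1/20 + 577/1600*3/10 = 89/500
  d_3[D] = 263/800*2/5 + 159/1600*3/5 + 169/800*1/5 + 577/1600*7/20 = 11507/32000
d_3 = (A=5467/16000, B=3863/32000, C=89/500, D=11507/32000)
  d_4[A] = 5467/16000*1/5 + 3863/32000*1/5 + 89/500*7/10 + 11507/32000*3/10 = 103987/320000
  d_4[B] = 5467/16000*1/4 + 3863/32000*1/10 + 89/500*1/20 + 11507/32000*1/20 = 79599/640000
  d_4[C] = 5467/16000*3/20 + 3863/32000*1/10 + 89/500*1/20 + 11507/32000*3/10 = 57633/320000
  d_4[D] = 5467/16000*2/5 + 3863/32000*3/5 + 89/500*1/5 + 11507/32000*7/20 = 237161/640000
d_4 = (A=103987/320000, B=79599/640000, C=57633/320000, D=237161/640000)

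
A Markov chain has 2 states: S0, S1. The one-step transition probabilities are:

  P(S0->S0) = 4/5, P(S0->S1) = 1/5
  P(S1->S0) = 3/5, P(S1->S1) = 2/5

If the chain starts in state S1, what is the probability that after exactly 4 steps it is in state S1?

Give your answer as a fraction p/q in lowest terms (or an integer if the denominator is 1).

Computing P^4 by repeated multiplication:
P^1 =
  S0: [4/5, 1/5]
  S1: [3/5, 2/5]
P^2 =
  S0: [19/25, 6/25]
  S1: [18/25, 7/25]
P^3 =
  S0: [94/125, 31/125]
  S1: [93/125, 32/125]
P^4 =
  S0: [469/625, 156/625]
  S1: [468/625, 157/625]

(P^4)[S1 -> S1] = 157/625

Answer: 157/625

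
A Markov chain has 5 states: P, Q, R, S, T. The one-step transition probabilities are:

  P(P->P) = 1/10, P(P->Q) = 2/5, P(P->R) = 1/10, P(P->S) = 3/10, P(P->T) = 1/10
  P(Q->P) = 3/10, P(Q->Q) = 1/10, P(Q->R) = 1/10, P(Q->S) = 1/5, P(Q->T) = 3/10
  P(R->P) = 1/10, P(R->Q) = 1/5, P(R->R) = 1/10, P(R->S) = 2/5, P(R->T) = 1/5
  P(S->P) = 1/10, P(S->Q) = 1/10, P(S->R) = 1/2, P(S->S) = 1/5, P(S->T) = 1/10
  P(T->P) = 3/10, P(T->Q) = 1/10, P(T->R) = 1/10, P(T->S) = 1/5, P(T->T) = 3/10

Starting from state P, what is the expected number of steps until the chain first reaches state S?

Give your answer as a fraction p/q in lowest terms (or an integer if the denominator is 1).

Let h_i = expected steps to first reach S from state i.
Boundary: h_S = 0.
First-step equations for the other states:
  h_P = 1 + 1/10*h_P + 2/5*h_Q + 1/10*h_R + 3/10*h_S + 1/10*h_T
  h_Q = 1 + 3/10*h_P + 1/10*h_Q + 1/10*h_R + 1/5*h_S + 3/10*h_T
  h_R = 1 + 1/10*h_P + 1/5*h_Q + 1/10*h_R + 2/5*h_S + 1/5*h_T
  h_T = 1 + 3/10*h_P + 1/10*h_Q + 1/10*h_R + 1/5*h_S + 3/10*h_T

Substituting h_S = 0 and rearranging gives the linear system (I - Q) h = 1:
  [9/10, -2/5, -1/10, -1/10] . (h_P, h_Q, h_R, h_T) = 1
  [-3/10, 9/10, -1/10, -3/10] . (h_P, h_Q, h_R, h_T) = 1
  [-1/10, -1/5, 9/10, -1/5] . (h_P, h_Q, h_R, h_T) = 1
  [-3/10, -1/10, -1/10, 7/10] . (h_P, h_Q, h_R, h_T) = 1

Solving yields:
  h_P = 275/73
  h_Q = 300/73
  h_R = 245/73
  h_T = 300/73

Starting state is P, so the expected hitting time is h_P = 275/73.

Answer: 275/73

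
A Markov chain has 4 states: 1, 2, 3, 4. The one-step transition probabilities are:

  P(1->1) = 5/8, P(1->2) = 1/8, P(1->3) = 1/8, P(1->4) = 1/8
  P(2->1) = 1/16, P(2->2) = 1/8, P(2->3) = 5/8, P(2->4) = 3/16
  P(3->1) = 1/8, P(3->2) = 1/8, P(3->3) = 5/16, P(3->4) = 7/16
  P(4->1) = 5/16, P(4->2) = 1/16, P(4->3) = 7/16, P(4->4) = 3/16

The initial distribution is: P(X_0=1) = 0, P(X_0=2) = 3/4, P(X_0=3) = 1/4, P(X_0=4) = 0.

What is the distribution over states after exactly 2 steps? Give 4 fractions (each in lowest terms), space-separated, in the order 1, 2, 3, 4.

Propagating the distribution step by step (d_{t+1} = d_t * P):
d_0 = (1=0, 2=3/4, 3=1/4, 4=0)
  d_1[1] = 0*5/8 + 3/4*1/16 + 1/4*1/8 + 0*5/16 = 5/64
  d_1[2] = 0*1/8 + 3/4*1/8 + 1/4*1/8 + 0*1/16 = 1/8
  d_1[3] = 0*1/8 + 3/4*5/8 + 1/4*5/16 + 0*7/16 = 35/64
  d_1[4] = 0*1/8 + 3/4*3/16 + 1/4*7/16 + 0*3/16 = 1/4
d_1 = (1=5/64, 2=1/8, 3=35/64, 4=1/4)
  d_2[1] = 5/64*5/8 + 1/8*1/16 + 35/64*1/8 + 1/4*5/16 = 13/64
  d_2[2] = 5/64*1/8 + 1/8*1/8 + 35/64*1/8 + 1/4*1/16 = 7/64
  d_2[3] = 5/64*1/8 + 1/8*5/8 + 35/64*5/16 + 1/4*7/16 = 377/1024
  d_2[4] = 5/64*1/8 + 1/8*3/16 + 35/64*7/16 + 1/4*3/16 = 327/1024
d_2 = (1=13/64, 2=7/64, 3=377/1024, 4=327/1024)

Answer: 13/64 7/64 377/1024 327/1024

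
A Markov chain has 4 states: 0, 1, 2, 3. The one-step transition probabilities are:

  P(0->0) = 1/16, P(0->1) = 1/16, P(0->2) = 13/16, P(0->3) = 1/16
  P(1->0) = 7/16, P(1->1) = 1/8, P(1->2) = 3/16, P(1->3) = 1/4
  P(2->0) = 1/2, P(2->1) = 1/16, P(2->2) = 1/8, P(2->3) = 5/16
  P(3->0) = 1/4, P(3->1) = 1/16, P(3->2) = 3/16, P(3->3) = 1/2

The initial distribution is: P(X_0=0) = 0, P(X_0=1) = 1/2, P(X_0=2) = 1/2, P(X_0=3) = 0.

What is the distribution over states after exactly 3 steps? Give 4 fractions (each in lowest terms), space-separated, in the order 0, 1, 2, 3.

Propagating the distribution step by step (d_{t+1} = d_t * P):
d_0 = (0=0, 1=1/2, 2=1/2, 3=0)
  d_1[0] = 0*1/16 + 1/2*7/16 + 1/2*1/2 + 0*1/4 = 15/32
  d_1[1] = 0*1/16 + 1/2*1/8 + 1/2*1/16 + 0*1/16 = 3/32
  d_1[2] = 0*13/16 + 1/2*3/16 + 1/2*1/8 + 0*3/16 = 5/32
  d_1[3] = 0*1/16 + 1/2*1/4 + 1/2*5/16 + 0*1/2 = 9/32
d_1 = (0=15/32, 1=3/32, 2=5/32, 3=9/32)
  d_2[0] = 15/32*1/16 + 3/32*7/16 + 5/32*1/2 + 9/32*1/4 = 7/32
  d_2[1] = 15/32*1/16 + 3/32*1/8 + 5/32*1/16 + 9/32*1/16 = 35/512
  d_2[2] = 15/32*13/16 + 3/32*3/16 + 5/32*1/8 + 9/32*3/16 = 241/512
  d_2[3] = 15/32*1/16 + 3/32*1/4 + 5/32*5/16 + 9/32*1/2 = 31/128
d_2 = (0=7/32, 1=35/512, 2=241/512, 3=31/128)
  d_3[0] = 7/32*1/16 + 35/512*7/16 + 241/512*1/2 + 31/128*1/4 = 2781/8192
  d_3[1] = 7/32*1/16 + 35/512*1/8 + 241/512*1/16 + 31/128*1/16 = 547/8192
  d_3[2] = 7/32*13/16 + 35/512*3/16 + 241/512*1/8 + 31/128*3/16 = 2415/8192
  d_3[3] = 7/32*1/16 + 35/512*1/4 + 241/512*5/16 + 31/128*1/2 = 2449/8192
d_3 = (0=2781/8192, 1=547/8192, 2=2415/8192, 3=2449/8192)

Answer: 2781/8192 547/8192 2415/8192 2449/8192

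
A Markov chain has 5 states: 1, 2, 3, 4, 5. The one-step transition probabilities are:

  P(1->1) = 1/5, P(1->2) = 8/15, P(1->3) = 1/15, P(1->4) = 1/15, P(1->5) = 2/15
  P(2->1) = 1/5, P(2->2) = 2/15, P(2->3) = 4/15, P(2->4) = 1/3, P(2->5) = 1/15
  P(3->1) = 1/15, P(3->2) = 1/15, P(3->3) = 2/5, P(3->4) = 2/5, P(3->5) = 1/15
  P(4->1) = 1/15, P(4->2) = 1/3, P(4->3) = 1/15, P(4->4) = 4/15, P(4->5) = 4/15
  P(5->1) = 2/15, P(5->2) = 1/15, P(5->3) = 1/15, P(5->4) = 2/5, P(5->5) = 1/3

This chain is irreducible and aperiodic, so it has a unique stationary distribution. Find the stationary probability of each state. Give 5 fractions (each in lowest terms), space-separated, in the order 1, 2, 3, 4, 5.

The stationary distribution satisfies pi = pi * P, i.e.:
  pi_1 = 1/5*pi_1 + 1/5*pi_2 + 1/15*pi_3 + 1/15*pi_4 + 2/15*pi_5
  pi_2 = 8/15*pi_1 + 2/15*pi_2 + 1/15*pi_3 + 1/3*pi_4 + 1/15*pi_5
  pi_3 = 1/15*pi_1 + 4/15*pi_2 + 2/5*pi_3 + 1/15*pi_4 + 1/15*pi_5
  pi_4 = 1/15*pi_1 + 1/3*pi_2 + 2/5*pi_3 + 4/15*pi_4 + 2/5*pi_5
  pi_5 = 2/15*pi_1 + 1/15*pi_2 + 1/15*pi_3 + 4/15*pi_4 + 1/3*pi_5
with normalization: pi_1 + pi_2 + pi_3 + pi_4 + pi_5 = 1.

Using the first 4 balance equations plus normalization, the linear system A*pi = b is:
  [-4/5, 1/5, 1/15, 1/15, 2/15] . pi = 0
  [8/15, -13/15, 1/15, 1/3, 1/15] . pi = 0
  [1/15, 4/15, -3/5, 1/15, 1/15] . pi = 0
  [1/15, 1/3, 2/5, -11/15, 2/5] . pi = 0
  [1, 1, 1, 1, 1] . pi = 1

Solving yields:
  pi_1 = 4055/32417
  pi_2 = 7151/32417
  pi_3 = 5387/32417
  pi_4 = 1404/4631
  pi_5 = 5996/32417

Verification (pi * P):
  4055/32417*1/5 + 7151/32417*1/5 + 5387/32417*1/15 + 1404/4631*1/15 + 5996/32417*2/15 = 4055/32417 = pi_1  (ok)
  4055/32417*8/15 + 7151/32417*2/15 + 5387/32417*1/15 + 1404/4631*1/3 + 5996/32417*1/15 = 7151/32417 = pi_2  (ok)
  4055/32417*1/15 + 7151/32417*4/15 + 5387/32417*2/5 + 1404/4631*1/15 + 5996/32417*1/15 = 5387/32417 = pi_3  (ok)
  4055/32417*1/15 + 7151/32417*1/3 + 5387/32417*2/5 + 1404/4631*4/15 + 5996/32417*2/5 = 1404/4631 = pi_4  (ok)
  4055/32417*2/15 + 7151/32417*1/15 + 5387/32417*1/15 + 1404/4631*4/15 + 5996/32417*1/3 = 5996/32417 = pi_5  (ok)

Answer: 4055/32417 7151/32417 5387/32417 1404/4631 5996/32417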